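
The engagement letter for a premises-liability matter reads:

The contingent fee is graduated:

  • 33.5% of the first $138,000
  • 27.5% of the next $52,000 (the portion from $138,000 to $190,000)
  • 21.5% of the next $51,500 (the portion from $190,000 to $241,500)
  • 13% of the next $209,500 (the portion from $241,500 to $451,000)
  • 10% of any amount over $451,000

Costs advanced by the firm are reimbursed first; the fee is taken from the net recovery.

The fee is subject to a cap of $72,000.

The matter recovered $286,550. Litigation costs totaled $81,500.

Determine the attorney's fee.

Fee base (net of costs): $286,550 − $81,500 = $205,050
First $138,000 at 33.5% = $46,230.00
Next $52,000 at 27.5% = $14,300.00
Remaining $15,050 at 21.5% = $3,235.75
Fee: $46,230.00 + $14,300.00 + $3,235.75 = $63,765.75
$63,765.75 is under the $72,000 cap.

$63,765.75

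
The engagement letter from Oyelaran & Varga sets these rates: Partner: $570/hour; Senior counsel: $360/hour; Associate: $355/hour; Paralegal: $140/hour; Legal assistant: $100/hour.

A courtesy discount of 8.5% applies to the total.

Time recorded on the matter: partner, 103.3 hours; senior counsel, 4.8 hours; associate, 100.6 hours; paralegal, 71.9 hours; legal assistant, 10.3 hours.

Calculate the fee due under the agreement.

$98,287.47

Partner: 103.3 × $570 = $58,881.00
Senior counsel: 4.8 × $360 = $1,728.00
Associate: 100.6 × $355 = $35,713.00
Paralegal: 71.9 × $140 = $10,066.00
Legal assistant: 10.3 × $100 = $1,030.00
Subtotal: $107,418.00
Less 8.5% discount: −$9,130.53
Total: $107,418.00 − $9,130.53 = $98,287.47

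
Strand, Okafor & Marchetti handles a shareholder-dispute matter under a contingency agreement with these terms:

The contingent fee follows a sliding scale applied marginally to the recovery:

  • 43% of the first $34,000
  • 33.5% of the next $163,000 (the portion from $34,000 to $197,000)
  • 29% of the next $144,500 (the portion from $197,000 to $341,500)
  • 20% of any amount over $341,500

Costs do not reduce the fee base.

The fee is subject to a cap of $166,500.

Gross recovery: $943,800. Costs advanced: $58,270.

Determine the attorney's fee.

Fee base is the gross recovery, $943,800; costs are reimbursed separately.
First $34,000 at 43% = $14,620.00
Next $163,000 at 33.5% = $54,605.00
Next $144,500 at 29% = $41,905.00
Remaining $602,300 at 20% = $120,460.00
Fee: $14,620.00 + $54,605.00 + $41,905.00 + $120,460.00 = $231,590.00
$231,590.00 exceeds the $166,500 cap, so the fee is capped at $166,500.00.

$166,500.00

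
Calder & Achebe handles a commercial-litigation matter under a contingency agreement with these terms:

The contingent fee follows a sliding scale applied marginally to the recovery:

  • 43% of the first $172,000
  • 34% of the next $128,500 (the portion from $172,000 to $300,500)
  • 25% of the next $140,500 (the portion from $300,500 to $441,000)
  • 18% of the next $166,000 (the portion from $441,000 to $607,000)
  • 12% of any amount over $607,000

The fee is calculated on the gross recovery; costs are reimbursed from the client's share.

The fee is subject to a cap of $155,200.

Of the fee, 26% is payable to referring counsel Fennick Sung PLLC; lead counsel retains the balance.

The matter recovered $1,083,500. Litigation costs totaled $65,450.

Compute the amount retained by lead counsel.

Fee base is the gross recovery, $1,083,500; costs are reimbursed separately.
First $172,000 at 43% = $73,960.00
Next $128,500 at 34% = $43,690.00
Next $140,500 at 25% = $35,125.00
Next $166,000 at 18% = $29,880.00
Remaining $476,500 at 12% = $57,180.00
Fee: $73,960.00 + $43,690.00 + $35,125.00 + $29,880.00 + $57,180.00 = $239,835.00
$239,835.00 exceeds the $155,200 cap, so the fee is capped at $155,200.00.
Referral share: 26% of $155,200.00 = $40,352.00; lead counsel retains $155,200.00 − $40,352.00 = $114,848.00.

$114,848.00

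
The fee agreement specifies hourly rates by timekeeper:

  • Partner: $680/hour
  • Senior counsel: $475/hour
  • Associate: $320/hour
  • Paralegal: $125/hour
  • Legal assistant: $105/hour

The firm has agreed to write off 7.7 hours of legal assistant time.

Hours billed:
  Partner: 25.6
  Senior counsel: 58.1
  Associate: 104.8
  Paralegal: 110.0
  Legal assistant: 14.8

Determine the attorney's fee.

Partner: 25.6 × $680 = $17,408.00
Senior counsel: 58.1 × $475 = $27,597.50
Associate: 104.8 × $320 = $33,536.00
Paralegal: 110.0 × $125 = $13,750.00
Legal assistant: 14.8 × $105 = $1,554.00
Subtotal: $93,845.50
Write-off: 7.7 × $105 = $808.50
Total: $93,845.50 − $808.50 = $93,037.00

$93,037.00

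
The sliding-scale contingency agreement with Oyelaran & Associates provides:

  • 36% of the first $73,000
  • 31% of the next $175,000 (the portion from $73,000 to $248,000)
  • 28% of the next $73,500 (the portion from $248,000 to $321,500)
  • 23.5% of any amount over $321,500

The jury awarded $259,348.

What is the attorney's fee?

First $73,000 at 36% = $26,280.00
Next $175,000 at 31% = $54,250.00
Remaining $11,348 at 28% = $3,177.44
Fee: $26,280.00 + $54,250.00 + $3,177.44 = $83,707.44

$83,707.44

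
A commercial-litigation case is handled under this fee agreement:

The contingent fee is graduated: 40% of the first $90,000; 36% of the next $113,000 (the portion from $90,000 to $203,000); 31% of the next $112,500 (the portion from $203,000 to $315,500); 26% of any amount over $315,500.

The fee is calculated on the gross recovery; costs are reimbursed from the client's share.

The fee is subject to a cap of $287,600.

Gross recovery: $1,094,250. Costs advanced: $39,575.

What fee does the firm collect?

$287,600.00

Fee base is the gross recovery, $1,094,250; costs are reimbursed separately.
First $90,000 at 40% = $36,000.00
Next $113,000 at 36% = $40,680.00
Next $112,500 at 31% = $34,875.00
Remaining $778,750 at 26% = $202,475.00
Fee: $36,000.00 + $40,680.00 + $34,875.00 + $202,475.00 = $314,030.00
$314,030.00 exceeds the $287,600 cap, so the fee is capped at $287,600.00.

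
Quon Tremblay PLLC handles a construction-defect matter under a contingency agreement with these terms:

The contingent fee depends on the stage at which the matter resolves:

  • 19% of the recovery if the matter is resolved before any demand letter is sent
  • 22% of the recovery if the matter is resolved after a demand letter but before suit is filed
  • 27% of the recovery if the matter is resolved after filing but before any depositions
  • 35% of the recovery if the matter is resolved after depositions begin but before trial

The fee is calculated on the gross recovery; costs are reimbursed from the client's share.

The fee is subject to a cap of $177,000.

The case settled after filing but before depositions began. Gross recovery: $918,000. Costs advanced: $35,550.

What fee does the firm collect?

$177,000.00

Fee base is the gross recovery, $918,000; costs are reimbursed separately.
The matter settled after filing but before depositions began, so the 27% rate applies.
$918,000 × 27% = $247,860.00
$247,860.00 exceeds the $177,000 cap, so the fee is capped at $177,000.00.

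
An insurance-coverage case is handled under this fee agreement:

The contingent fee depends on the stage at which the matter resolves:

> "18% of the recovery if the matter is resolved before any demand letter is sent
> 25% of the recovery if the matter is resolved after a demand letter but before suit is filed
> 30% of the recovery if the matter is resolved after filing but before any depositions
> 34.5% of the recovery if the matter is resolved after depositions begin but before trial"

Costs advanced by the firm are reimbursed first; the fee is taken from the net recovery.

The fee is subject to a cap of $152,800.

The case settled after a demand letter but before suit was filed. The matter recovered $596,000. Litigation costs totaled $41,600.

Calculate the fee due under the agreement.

Fee base (net of costs): $596,000 − $41,600 = $554,400
The matter settled after a demand letter but before suit was filed, so the 25% rate applies.
$554,400 × 25% = $138,600.00
$138,600.00 is under the $152,800 cap.

$138,600.00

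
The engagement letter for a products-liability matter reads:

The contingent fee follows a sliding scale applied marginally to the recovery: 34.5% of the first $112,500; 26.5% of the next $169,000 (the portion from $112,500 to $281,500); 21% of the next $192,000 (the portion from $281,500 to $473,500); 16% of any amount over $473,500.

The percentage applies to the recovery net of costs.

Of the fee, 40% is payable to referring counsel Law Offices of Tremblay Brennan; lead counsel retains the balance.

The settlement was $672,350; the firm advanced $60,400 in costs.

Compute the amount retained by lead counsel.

$87,641.70

Fee base (net of costs): $672,350 − $60,400 = $611,950
First $112,500 at 34.5% = $38,812.50
Next $169,000 at 26.5% = $44,785.00
Next $192,000 at 21% = $40,320.00
Remaining $138,450 at 16% = $22,152.00
Fee: $38,812.50 + $44,785.00 + $40,320.00 + $22,152.00 = $146,069.50
Referral share: 40% of $146,069.50 = $58,427.80; lead counsel retains $146,069.50 − $58,427.80 = $87,641.70.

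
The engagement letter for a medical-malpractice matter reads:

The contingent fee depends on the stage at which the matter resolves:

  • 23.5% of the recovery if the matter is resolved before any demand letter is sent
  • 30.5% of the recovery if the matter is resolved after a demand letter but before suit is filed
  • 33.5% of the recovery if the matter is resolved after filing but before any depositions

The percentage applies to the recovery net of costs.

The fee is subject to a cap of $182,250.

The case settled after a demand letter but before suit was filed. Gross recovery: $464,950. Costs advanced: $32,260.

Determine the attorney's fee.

$131,970.45

Fee base (net of costs): $464,950 − $32,260 = $432,690
The matter settled after a demand letter but before suit was filed, so the 30.5% rate applies.
$432,690 × 30.5% = $131,970.45
$131,970.45 is under the $182,250 cap.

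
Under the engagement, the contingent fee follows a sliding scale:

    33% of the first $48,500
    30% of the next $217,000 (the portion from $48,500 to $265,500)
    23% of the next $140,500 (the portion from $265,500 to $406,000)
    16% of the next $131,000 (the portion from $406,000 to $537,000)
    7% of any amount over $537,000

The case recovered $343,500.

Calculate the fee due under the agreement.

First $48,500 at 33% = $16,005.00
Next $217,000 at 30% = $65,100.00
Remaining $78,000 at 23% = $17,940.00
Fee: $16,005.00 + $65,100.00 + $17,940.00 = $99,045.00

$99,045.00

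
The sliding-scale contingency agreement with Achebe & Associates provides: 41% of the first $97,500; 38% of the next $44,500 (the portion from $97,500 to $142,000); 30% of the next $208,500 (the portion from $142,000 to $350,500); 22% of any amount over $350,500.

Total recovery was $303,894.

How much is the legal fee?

First $97,500 at 41% = $39,975.00
Next $44,500 at 38% = $16,910.00
Remaining $161,894 at 30% = $48,568.20
Fee: $39,975.00 + $16,910.00 + $48,568.20 = $105,453.20

$105,453.20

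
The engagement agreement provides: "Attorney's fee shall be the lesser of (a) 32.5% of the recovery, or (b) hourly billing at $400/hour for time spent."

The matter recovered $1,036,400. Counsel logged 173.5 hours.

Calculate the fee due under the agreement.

$69,400.00

(a) 32.5% of $1,036,400 = $336,830.00
(b) 173.5 × $400 = $69,400.00
The lesser is (b): $69,400.00.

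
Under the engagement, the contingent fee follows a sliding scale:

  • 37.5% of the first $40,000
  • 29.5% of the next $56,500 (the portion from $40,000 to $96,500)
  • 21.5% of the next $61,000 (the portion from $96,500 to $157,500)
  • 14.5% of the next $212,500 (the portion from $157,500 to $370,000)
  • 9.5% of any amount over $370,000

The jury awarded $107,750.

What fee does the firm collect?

$34,086.25

First $40,000 at 37.5% = $15,000.00
Next $56,500 at 29.5% = $16,667.50
Remaining $11,250 at 21.5% = $2,418.75
Fee: $15,000.00 + $16,667.50 + $2,418.75 = $34,086.25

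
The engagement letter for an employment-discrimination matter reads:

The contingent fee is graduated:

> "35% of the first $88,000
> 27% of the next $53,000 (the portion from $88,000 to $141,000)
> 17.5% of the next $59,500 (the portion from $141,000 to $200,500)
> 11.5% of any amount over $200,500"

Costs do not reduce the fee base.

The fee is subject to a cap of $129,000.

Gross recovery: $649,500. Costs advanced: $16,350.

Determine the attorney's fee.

Fee base is the gross recovery, $649,500; costs are reimbursed separately.
First $88,000 at 35% = $30,800.00
Next $53,000 at 27% = $14,310.00
Next $59,500 at 17.5% = $10,412.50
Remaining $449,000 at 11.5% = $51,635.00
Fee: $30,800.00 + $14,310.00 + $10,412.50 + $51,635.00 = $107,157.50
$107,157.50 is under the $129,000 cap.

$107,157.50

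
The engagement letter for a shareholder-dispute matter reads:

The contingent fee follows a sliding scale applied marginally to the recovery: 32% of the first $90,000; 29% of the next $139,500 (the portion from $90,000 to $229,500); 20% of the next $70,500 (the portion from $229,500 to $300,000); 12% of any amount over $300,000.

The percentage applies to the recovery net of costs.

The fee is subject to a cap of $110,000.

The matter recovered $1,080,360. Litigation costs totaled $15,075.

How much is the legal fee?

Fee base (net of costs): $1,080,360 − $15,075 = $1,065,285
First $90,000 at 32% = $28,800.00
Next $139,500 at 29% = $40,455.00
Next $70,500 at 20% = $14,100.00
Remaining $765,285 at 12% = $91,834.20
Fee: $28,800.00 + $40,455.00 + $14,100.00 + $91,834.20 = $175,189.20
$175,189.20 exceeds the $110,000 cap, so the fee is capped at $110,000.00.

$110,000.00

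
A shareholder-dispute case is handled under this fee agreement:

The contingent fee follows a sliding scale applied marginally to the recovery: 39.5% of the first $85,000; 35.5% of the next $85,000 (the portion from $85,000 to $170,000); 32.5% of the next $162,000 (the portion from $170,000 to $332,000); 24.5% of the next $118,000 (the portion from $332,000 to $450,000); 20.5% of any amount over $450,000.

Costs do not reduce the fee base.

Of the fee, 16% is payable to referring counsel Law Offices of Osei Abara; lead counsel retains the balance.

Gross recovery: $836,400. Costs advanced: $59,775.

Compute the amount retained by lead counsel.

Fee base is the gross recovery, $836,400; costs are reimbursed separately.
First $85,000 at 39.5% = $33,575.00
Next $85,000 at 35.5% = $30,175.00
Next $162,000 at 32.5% = $52,650.00
Next $118,000 at 24.5% = $28,910.00
Remaining $386,400 at 20.5% = $79,212.00
Fee: $33,575.00 + $30,175.00 + $52,650.00 + $28,910.00 + $79,212.00 = $224,522.00
Referral share: 16% of $224,522.00 = $35,923.52; lead counsel retains $224,522.00 − $35,923.52 = $188,598.48.

$188,598.48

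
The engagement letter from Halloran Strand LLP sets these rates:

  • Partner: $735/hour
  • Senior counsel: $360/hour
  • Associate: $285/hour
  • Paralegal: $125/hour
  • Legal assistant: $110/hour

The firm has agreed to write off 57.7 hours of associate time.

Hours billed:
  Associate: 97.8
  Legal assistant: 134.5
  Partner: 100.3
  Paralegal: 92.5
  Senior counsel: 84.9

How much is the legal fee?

Partner: 100.3 × $735 = $73,720.50
Senior counsel: 84.9 × $360 = $30,564.00
Associate: 97.8 × $285 = $27,873.00
Paralegal: 92.5 × $125 = $11,562.50
Legal assistant: 134.5 × $110 = $14,795.00
Subtotal: $158,515.00
Write-off: 57.7 × $285 = $16,444.50
Total: $158,515.00 − $16,444.50 = $142,070.50

$142,070.50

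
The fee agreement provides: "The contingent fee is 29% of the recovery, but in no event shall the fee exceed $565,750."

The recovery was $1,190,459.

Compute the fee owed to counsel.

$345,233.11

29% of $1,190,459 = $345,233.11
That is under the $565,750 cap.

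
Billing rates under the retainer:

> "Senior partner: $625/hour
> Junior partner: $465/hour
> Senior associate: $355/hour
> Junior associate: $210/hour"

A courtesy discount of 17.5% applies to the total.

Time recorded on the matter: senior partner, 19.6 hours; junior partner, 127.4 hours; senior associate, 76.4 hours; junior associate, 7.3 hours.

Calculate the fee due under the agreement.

Senior partner: 19.6 × $625 = $12,250.00
Junior partner: 127.4 × $465 = $59,241.00
Senior associate: 76.4 × $355 = $27,122.00
Junior associate: 7.3 × $210 = $1,533.00
Subtotal: $100,146.00
Less 17.5% discount: −$17,525.55
Total: $100,146.00 − $17,525.55 = $82,620.45

$82,620.45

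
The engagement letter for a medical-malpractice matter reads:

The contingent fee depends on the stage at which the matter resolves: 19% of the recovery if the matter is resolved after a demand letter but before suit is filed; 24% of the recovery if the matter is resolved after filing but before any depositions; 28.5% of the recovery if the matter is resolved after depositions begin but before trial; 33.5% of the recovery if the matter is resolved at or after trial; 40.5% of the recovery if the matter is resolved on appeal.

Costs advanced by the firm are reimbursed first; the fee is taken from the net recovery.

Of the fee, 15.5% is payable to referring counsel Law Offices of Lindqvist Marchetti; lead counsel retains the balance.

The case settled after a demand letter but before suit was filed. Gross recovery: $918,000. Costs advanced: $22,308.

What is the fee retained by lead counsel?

Fee base (net of costs): $918,000 − $22,308 = $895,692
The matter settled after a demand letter but before suit was filed, so the 19% rate applies.
$895,692 × 19% = $170,181.48
Referral share: 15.5% of $170,181.48 = $26,378.13; lead counsel retains $170,181.48 − $26,378.13 = $143,803.35.

$143,803.35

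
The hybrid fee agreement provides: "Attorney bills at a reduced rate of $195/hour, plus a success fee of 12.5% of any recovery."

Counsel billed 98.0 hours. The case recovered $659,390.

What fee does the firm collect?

Hourly: 98.0 × $195 = $19,110.00
Success fee: 12.5% of $659,390 = $82,423.75
Total: $19,110.00 + $82,423.75 = $101,533.75

$101,533.75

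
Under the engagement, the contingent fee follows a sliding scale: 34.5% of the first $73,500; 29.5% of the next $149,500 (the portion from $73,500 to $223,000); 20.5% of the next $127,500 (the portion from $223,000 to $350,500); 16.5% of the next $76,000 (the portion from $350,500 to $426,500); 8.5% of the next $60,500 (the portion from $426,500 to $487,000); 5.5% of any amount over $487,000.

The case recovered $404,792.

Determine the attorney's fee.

First $73,500 at 34.5% = $25,357.50
Next $149,500 at 29.5% = $44,102.50
Next $127,500 at 20.5% = $26,137.50
Remaining $54,292 at 16.5% = $8,958.18
Fee: $25,357.50 + $44,102.50 + $26,137.50 + $8,958.18 = $104,555.68

$104,555.68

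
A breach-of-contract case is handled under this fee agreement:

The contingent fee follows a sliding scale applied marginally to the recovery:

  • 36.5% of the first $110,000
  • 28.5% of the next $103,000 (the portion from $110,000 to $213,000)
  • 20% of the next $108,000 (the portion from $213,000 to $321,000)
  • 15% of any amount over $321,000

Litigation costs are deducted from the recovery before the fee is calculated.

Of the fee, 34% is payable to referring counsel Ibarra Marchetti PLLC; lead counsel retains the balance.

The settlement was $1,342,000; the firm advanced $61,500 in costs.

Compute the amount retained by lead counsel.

Fee base (net of costs): $1,342,000 − $61,500 = $1,280,500
First $110,000 at 36.5% = $40,150.00
Next $103,000 at 28.5% = $29,355.00
Next $108,000 at 20% = $21,600.00
Remaining $959,500 at 15% = $143,925.00
Fee: $40,150.00 + $29,355.00 + $21,600.00 + $143,925.00 = $235,030.00
Referral share: 34% of $235,030.00 = $79,910.20; lead counsel retains $235,030.00 − $79,910.20 = $155,119.80.

$155,119.80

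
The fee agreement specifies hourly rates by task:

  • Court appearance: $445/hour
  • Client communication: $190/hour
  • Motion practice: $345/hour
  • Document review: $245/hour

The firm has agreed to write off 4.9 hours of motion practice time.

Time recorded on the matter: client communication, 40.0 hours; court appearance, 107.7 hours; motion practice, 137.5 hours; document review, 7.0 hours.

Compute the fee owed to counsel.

$102,988.50

Court appearance: 107.7 × $445 = $47,926.50
Client communication: 40.0 × $190 = $7,600.00
Motion practice: 137.5 × $345 = $47,437.50
Document review: 7.0 × $245 = $1,715.00
Subtotal: $104,679.00
Write-off: 4.9 × $345 = $1,690.50
Total: $104,679.00 − $1,690.50 = $102,988.50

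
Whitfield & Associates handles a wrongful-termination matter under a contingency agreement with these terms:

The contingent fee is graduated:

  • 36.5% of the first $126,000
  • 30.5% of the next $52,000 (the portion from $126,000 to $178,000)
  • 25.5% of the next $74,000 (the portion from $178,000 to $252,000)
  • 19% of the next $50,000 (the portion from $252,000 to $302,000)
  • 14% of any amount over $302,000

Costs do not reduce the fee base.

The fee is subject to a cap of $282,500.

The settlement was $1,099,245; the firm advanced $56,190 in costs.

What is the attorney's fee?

Fee base is the gross recovery, $1,099,245; costs are reimbursed separately.
First $126,000 at 36.5% = $45,990.00
Next $52,000 at 30.5% = $15,860.00
Next $74,000 at 25.5% = $18,870.00
Next $50,000 at 19% = $9,500.00
Remaining $797,245 at 14% = $111,614.30
Fee: $45,990.00 + $15,860.00 + $18,870.00 + $9,500.00 + $111,614.30 = $201,834.30
$201,834.30 is under the $282,500 cap.

$201,834.30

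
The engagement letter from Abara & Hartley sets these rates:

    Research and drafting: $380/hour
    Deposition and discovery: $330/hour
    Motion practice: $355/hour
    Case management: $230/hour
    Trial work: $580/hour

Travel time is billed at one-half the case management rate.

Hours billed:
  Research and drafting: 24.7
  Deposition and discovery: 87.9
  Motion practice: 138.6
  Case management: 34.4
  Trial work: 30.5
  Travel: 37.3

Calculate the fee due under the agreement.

Research and drafting: 24.7 × $380 = $9,386.00
Deposition and discovery: 87.9 × $330 = $29,007.00
Motion practice: 138.6 × $355 = $49,203.00
Case management: 34.4 × $230 = $7,912.00
Trial work: 30.5 × $580 = $17,690.00
Subtotal: $9,386.00 + $29,007.00 + $49,203.00 + $7,912.00 + $17,690.00 = $113,198.00
Travel: 37.3 × ($230 ÷ 2) = 37.3 × $115.00 = $4,289.50
Total: $113,198.00 + $4,289.50 = $117,487.50

$117,487.50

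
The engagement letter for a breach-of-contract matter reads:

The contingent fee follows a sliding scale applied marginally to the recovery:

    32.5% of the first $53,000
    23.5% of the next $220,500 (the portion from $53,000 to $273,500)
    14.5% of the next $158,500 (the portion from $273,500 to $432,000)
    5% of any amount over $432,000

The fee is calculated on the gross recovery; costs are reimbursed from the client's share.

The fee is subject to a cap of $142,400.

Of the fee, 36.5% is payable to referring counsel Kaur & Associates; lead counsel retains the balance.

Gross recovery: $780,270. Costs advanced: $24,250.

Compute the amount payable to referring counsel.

Fee base is the gross recovery, $780,270; costs are reimbursed separately.
First $53,000 at 32.5% = $17,225.00
Next $220,500 at 23.5% = $51,817.50
Next $158,500 at 14.5% = $22,982.50
Remaining $348,270 at 5% = $17,413.50
Fee: $17,225.00 + $51,817.50 + $22,982.50 + $17,413.50 = $109,438.50
$109,438.50 is under the $142,400 cap.
Referral share: 36.5% of $109,438.50 = $39,945.05; lead counsel retains $109,438.50 − $39,945.05 = $69,493.45.

$39,945.05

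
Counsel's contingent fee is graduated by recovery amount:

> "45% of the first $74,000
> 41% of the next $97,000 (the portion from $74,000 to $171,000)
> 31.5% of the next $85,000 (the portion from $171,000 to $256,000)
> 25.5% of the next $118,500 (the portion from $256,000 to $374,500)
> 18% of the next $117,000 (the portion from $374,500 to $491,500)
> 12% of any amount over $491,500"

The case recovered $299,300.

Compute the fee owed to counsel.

First $74,000 at 45% = $33,300.00
Next $97,000 at 41% = $39,770.00
Next $85,000 at 31.5% = $26,775.00
Remaining $43,300 at 25.5% = $11,041.50
Fee: $33,300.00 + $39,770.00 + $26,775.00 + $11,041.50 = $110,886.50

$110,886.50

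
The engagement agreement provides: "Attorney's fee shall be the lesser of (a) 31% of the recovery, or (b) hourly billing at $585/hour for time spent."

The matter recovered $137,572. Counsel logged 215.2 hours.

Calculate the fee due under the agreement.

$42,647.32

(a) 31% of $137,572 = $42,647.32
(b) 215.2 × $585 = $125,892.00
The lesser is (a): $42,647.32.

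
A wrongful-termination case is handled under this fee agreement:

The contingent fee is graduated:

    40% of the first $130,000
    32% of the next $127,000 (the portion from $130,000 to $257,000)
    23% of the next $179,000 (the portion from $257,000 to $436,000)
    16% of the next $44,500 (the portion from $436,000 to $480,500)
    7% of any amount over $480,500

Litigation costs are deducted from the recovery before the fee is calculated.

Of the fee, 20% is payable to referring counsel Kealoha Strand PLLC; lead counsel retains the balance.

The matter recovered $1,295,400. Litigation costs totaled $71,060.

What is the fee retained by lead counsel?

$154,399.04

Fee base (net of costs): $1,295,400 − $71,060 = $1,224,340
First $130,000 at 40% = $52,000.00
Next $127,000 at 32% = $40,640.00
Next $179,000 at 23% = $41,170.00
Next $44,500 at 16% = $7,120.00
Remaining $743,840 at 7% = $52,068.80
Fee: $52,000.00 + $40,640.00 + $41,170.00 + $7,120.00 + $52,068.80 = $192,998.80
Referral share: 20% of $192,998.80 = $38,599.76; lead counsel retains $192,998.80 − $38,599.76 = $154,399.04.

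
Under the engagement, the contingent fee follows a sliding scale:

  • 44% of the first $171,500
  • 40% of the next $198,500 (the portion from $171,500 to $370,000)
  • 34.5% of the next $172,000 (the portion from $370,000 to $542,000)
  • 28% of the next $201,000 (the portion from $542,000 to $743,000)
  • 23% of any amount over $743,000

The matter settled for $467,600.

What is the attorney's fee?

$188,532.00

First $171,500 at 44% = $75,460.00
Next $198,500 at 40% = $79,400.00
Remaining $97,600 at 34.5% = $33,672.00
Fee: $75,460.00 + $79,400.00 + $33,672.00 = $188,532.00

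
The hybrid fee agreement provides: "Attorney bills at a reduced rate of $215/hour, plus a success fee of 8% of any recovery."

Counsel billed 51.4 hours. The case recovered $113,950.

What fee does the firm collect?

Hourly: 51.4 × $215 = $11,051.00
Success fee: 8% of $113,950 = $9,116.00
Total: $11,051.00 + $9,116.00 = $20,167.00

$20,167.00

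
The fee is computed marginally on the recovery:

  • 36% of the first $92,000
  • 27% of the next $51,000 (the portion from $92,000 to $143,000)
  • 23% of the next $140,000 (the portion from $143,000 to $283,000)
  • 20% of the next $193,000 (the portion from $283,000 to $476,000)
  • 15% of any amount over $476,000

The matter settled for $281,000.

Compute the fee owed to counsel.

First $92,000 at 36% = $33,120.00
Next $51,000 at 27% = $13,770.00
Remaining $138,000 at 23% = $31,740.00
Fee: $33,120.00 + $13,770.00 + $31,740.00 = $78,630.00

$78,630.00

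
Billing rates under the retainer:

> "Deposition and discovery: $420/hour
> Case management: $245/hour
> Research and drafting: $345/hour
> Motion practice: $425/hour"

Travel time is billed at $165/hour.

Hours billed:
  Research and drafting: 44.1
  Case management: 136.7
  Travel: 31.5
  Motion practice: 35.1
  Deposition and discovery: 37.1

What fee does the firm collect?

Deposition and discovery: 37.1 × $420 = $15,582.00
Case management: 136.7 × $245 = $33,491.50
Research and drafting: 44.1 × $345 = $15,214.50
Motion practice: 35.1 × $425 = $14,917.50
Subtotal: $15,582.00 + $33,491.50 + $15,214.50 + $14,917.50 = $79,205.50
Travel: 31.5 × $165 = $5,197.50
Total: $79,205.50 + $5,197.50 = $84,403.00

$84,403.00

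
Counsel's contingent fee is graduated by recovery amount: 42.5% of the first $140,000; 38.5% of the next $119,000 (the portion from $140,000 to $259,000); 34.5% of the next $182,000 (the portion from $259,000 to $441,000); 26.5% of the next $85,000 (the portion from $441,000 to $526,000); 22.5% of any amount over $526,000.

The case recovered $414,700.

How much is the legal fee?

First $140,000 at 42.5% = $59,500.00
Next $119,000 at 38.5% = $45,815.00
Remaining $155,700 at 34.5% = $53,716.50
Fee: $59,500.00 + $45,815.00 + $53,716.50 = $159,031.50

$159,031.50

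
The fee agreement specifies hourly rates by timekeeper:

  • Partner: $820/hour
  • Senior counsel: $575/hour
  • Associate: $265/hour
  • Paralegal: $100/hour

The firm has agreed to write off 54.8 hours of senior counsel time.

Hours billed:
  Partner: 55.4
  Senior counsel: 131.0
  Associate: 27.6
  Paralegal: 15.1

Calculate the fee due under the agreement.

$98,067.00

Partner: 55.4 × $820 = $45,428.00
Senior counsel: 131.0 × $575 = $75,325.00
Associate: 27.6 × $265 = $7,314.00
Paralegal: 15.1 × $100 = $1,510.00
Subtotal: $129,577.00
Write-off: 54.8 × $575 = $31,510.00
Total: $129,577.00 − $31,510.00 = $98,067.00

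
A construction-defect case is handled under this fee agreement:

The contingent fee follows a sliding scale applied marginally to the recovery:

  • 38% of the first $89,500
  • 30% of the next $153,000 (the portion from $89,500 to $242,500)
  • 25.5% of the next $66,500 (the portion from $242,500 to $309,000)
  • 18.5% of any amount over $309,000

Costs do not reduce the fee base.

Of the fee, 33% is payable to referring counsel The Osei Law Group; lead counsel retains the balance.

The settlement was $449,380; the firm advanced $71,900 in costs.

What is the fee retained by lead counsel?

Fee base is the gross recovery, $449,380; costs are reimbursed separately.
First $89,500 at 38% = $34,010.00
Next $153,000 at 30% = $45,900.00
Next $66,500 at 25.5% = $16,957.50
Remaining $140,380 at 18.5% = $25,970.30
Fee: $34,010.00 + $45,900.00 + $16,957.50 + $25,970.30 = $122,837.80
Referral share: 33% of $122,837.80 = $40,536.47; lead counsel retains $122,837.80 − $40,536.47 = $82,301.33.

$82,301.33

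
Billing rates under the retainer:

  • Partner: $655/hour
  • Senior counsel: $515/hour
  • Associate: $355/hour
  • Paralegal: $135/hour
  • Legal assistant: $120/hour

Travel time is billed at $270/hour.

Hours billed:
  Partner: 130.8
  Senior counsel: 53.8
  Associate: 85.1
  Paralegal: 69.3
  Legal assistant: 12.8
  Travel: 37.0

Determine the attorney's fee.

Partner: 130.8 × $655 = $85,674.00
Senior counsel: 53.8 × $515 = $27,707.00
Associate: 85.1 × $355 = $30,210.50
Paralegal: 69.3 × $135 = $9,355.50
Legal assistant: 12.8 × $120 = $1,536.00
Subtotal: $85,674.00 + $27,707.00 + $30,210.50 + $9,355.50 + $1,536.00 = $154,483.00
Travel: 37.0 × $270 = $9,990.00
Total: $154,483.00 + $9,990.00 = $164,473.00

$164,473.00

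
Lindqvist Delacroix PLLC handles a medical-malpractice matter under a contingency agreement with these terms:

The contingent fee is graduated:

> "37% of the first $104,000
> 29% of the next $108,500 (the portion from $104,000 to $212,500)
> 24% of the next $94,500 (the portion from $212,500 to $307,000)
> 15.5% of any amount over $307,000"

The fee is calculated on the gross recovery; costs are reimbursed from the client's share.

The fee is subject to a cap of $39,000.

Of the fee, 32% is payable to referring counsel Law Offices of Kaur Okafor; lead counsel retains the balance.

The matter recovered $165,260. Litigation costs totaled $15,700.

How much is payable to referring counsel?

$12,480.00

Fee base is the gross recovery, $165,260; costs are reimbursed separately.
First $104,000 at 37% = $38,480.00
Remaining $61,260 at 29% = $17,765.40
Fee: $38,480.00 + $17,765.40 = $56,245.40
$56,245.40 exceeds the $39,000 cap, so the fee is capped at $39,000.00.
Referral share: 32% of $39,000.00 = $12,480.00; lead counsel retains $39,000.00 − $12,480.00 = $26,520.00.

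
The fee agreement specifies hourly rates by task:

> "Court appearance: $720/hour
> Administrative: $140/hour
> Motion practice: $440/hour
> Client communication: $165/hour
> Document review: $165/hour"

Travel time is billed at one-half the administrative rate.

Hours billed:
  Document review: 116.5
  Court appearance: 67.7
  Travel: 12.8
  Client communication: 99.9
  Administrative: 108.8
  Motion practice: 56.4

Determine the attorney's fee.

Court appearance: 67.7 × $720 = $48,744.00
Administrative: 108.8 × $140 = $15,232.00
Motion practice: 56.4 × $440 = $24,816.00
Client communication: 99.9 × $165 = $16,483.50
Document review: 116.5 × $165 = $19,222.50
Subtotal: $48,744.00 + $15,232.00 + $24,816.00 + $16,483.50 + $19,222.50 = $124,498.00
Travel: 12.8 × ($140 ÷ 2) = 12.8 × $70.00 = $896.00
Total: $124,498.00 + $896.00 = $125,394.00

$125,394.00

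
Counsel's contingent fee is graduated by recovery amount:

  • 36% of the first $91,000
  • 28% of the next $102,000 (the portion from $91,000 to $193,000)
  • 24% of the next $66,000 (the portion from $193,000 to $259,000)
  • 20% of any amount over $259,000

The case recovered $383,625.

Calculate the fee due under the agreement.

$102,085.00

First $91,000 at 36% = $32,760.00
Next $102,000 at 28% = $28,560.00
Next $66,000 at 24% = $15,840.00
Remaining $124,625 at 20% = $24,925.00
Fee: $32,760.00 + $28,560.00 + $15,840.00 + $24,925.00 = $102,085.00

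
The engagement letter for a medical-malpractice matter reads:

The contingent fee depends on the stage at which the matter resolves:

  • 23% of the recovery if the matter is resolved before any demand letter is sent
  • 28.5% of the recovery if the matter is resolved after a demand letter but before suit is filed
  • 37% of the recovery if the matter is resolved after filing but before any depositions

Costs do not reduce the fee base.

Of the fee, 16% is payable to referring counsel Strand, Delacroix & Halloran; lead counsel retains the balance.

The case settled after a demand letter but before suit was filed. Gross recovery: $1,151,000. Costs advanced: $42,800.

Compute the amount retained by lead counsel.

$275,549.40

Fee base is the gross recovery, $1,151,000; costs are reimbursed separately.
The matter settled after a demand letter but before suit was filed, so the 28.5% rate applies.
$1,151,000 × 28.5% = $328,035.00
Referral share: 16% of $328,035.00 = $52,485.60; lead counsel retains $328,035.00 − $52,485.60 = $275,549.40.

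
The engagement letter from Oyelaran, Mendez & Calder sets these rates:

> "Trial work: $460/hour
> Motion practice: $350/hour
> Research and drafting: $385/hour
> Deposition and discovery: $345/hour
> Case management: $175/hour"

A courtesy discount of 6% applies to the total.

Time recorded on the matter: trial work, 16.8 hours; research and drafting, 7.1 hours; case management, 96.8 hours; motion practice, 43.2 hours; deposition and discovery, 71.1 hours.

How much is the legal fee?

Trial work: 16.8 × $460 = $7,728.00
Motion practice: 43.2 × $350 = $15,120.00
Research and drafting: 7.1 × $385 = $2,733.50
Deposition and discovery: 71.1 × $345 = $24,529.50
Case management: 96.8 × $175 = $16,940.00
Subtotal: $67,051.00
Less 6% discount: −$4,023.06
Total: $67,051.00 − $4,023.06 = $63,027.94

$63,027.94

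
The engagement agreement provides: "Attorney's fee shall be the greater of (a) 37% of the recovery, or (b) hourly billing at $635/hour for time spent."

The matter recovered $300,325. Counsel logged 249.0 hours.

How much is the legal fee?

$158,115.00

(a) 37% of $300,325 = $111,120.25
(b) 249.0 × $635 = $158,115.00
The greater is (b): $158,115.00.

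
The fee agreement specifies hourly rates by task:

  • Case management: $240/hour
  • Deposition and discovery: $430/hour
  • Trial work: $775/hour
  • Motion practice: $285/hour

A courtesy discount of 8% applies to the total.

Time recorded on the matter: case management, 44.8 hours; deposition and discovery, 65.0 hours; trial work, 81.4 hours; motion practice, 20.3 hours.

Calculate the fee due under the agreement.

$98,966.70

Case management: 44.8 × $240 = $10,752.00
Deposition and discovery: 65.0 × $430 = $27,950.00
Trial work: 81.4 × $775 = $63,085.00
Motion practice: 20.3 × $285 = $5,785.50
Subtotal: $107,572.50
Less 8% discount: −$8,605.80
Total: $107,572.50 − $8,605.80 = $98,966.70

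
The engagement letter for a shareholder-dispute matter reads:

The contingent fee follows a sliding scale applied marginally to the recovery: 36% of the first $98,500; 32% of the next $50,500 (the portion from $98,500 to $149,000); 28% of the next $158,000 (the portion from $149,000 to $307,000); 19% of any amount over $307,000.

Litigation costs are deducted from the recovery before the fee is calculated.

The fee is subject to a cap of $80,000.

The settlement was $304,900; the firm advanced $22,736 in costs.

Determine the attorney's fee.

Fee base (net of costs): $304,900 − $22,736 = $282,164
First $98,500 at 36% = $35,460.00
Next $50,500 at 32% = $16,160.00
Remaining $133,164 at 28% = $37,285.92
Fee: $35,460.00 + $16,160.00 + $37,285.92 = $88,905.92
$88,905.92 exceeds the $80,000 cap, so the fee is capped at $80,000.00.

$80,000.00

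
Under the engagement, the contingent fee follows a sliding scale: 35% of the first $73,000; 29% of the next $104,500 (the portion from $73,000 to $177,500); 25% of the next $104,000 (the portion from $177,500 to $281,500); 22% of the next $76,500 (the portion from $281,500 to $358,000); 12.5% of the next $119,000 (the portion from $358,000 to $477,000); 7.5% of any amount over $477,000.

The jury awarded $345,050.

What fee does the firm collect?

First $73,000 at 35% = $25,550.00
Next $104,500 at 29% = $30,305.00
Next $104,000 at 25% = $26,000.00
Remaining $63,550 at 22% = $13,981.00
Fee: $25,550.00 + $30,305.00 + $26,000.00 + $13,981.00 = $95,836.00

$95,836.00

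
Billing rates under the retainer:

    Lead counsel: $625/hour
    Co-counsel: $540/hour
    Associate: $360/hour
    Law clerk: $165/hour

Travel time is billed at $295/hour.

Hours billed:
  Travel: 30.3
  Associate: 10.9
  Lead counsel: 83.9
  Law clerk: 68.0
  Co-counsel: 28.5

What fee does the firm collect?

Lead counsel: 83.9 × $625 = $52,437.50
Co-counsel: 28.5 × $540 = $15,390.00
Associate: 10.9 × $360 = $3,924.00
Law clerk: 68.0 × $165 = $11,220.00
Subtotal: $52,437.50 + $15,390.00 + $3,924.00 + $11,220.00 = $82,971.50
Travel: 30.3 × $295 = $8,938.50
Total: $82,971.50 + $8,938.50 = $91,910.00

$91,910.00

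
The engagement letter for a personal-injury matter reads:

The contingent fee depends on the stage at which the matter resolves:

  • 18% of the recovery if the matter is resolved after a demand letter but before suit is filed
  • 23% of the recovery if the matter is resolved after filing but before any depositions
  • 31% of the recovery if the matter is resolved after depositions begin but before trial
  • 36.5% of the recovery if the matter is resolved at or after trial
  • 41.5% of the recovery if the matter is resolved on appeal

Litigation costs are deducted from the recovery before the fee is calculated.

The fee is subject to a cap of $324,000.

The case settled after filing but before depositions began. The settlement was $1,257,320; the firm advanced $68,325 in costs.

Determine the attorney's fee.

$273,468.85

Fee base (net of costs): $1,257,320 − $68,325 = $1,188,995
The matter settled after filing but before depositions began, so the 23% rate applies.
$1,188,995 × 23% = $273,468.85
$273,468.85 is under the $324,000 cap.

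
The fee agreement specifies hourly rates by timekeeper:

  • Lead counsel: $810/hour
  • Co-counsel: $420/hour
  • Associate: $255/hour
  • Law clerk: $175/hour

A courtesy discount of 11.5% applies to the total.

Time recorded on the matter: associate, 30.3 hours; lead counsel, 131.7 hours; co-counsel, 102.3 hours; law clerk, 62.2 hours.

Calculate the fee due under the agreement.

Lead counsel: 131.7 × $810 = $106,677.00
Co-counsel: 102.3 × $420 = $42,966.00
Associate: 30.3 × $255 = $7,726.50
Law clerk: 62.2 × $175 = $10,885.00
Subtotal: $168,254.50
Less 11.5% discount: −$19,349.27
Total: $168,254.50 − $19,349.27 = $148,905.23

$148,905.23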